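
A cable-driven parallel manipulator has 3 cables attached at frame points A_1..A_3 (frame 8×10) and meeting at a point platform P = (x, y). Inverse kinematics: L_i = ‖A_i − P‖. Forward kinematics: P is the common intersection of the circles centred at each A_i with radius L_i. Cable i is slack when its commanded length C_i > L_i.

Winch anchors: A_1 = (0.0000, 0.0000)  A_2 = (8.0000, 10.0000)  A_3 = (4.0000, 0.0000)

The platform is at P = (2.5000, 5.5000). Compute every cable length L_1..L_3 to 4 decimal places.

L_1: Δ = A_1−P = (-2.5000, -5.5000) → ‖Δ‖ = √36.5000 = 6.0415
L_2: Δ = A_2−P = (5.5000, 4.5000) → ‖Δ‖ = √50.5000 = 7.1063
L_3: Δ = A_3−P = (1.5000, -5.5000) → ‖Δ‖ = √32.5000 = 5.7009

(6.0415, 7.1063, 5.7009)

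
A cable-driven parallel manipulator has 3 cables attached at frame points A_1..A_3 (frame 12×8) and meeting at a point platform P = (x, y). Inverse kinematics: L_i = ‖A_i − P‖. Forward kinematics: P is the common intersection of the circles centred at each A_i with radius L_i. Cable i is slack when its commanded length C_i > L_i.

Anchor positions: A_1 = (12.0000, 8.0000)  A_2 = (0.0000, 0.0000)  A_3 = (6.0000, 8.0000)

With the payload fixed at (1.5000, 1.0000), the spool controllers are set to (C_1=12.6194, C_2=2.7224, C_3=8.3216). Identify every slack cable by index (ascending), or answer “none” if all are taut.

cable 1: √((10.5000)²+(7.0000)²)=12.6194, C_1=12.6194: taut
cable 2: √((-1.5000)²+(-1.0000)²)=1.8028, C_2=2.7224: slack
cable 3: √((4.5000)²+(7.0000)²)=8.3217, C_3=8.3216: taut

2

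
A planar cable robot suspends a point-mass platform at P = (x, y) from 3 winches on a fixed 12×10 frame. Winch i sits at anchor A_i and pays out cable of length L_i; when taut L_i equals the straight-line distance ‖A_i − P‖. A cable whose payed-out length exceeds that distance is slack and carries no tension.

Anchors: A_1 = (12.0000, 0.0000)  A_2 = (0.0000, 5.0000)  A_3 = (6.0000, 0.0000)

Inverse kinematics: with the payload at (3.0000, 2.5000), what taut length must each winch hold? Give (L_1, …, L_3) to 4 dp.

L_1 = √((12.0000−3.0000)² + (0.0000−2.5000)²) = 9.3408
L_2 = √((0.0000−3.0000)² + (5.0000−2.5000)²) = 3.9051
L_3 = √((6.0000−3.0000)² + (0.0000−2.5000)²) = 3.9051

(9.3408, 3.9051, 3.9051)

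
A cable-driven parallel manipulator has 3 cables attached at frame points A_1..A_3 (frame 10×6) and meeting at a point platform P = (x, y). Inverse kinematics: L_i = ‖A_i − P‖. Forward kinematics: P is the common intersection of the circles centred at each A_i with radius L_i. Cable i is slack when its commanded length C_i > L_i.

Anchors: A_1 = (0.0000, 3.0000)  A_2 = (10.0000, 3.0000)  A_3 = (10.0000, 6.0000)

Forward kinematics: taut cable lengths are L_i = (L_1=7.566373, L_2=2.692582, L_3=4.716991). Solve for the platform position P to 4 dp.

(7.5000, 2.0000)

each cable: (A_i−P)·(A_i−P) = L_i²; let k_i = ‖A_i‖²−L_i²
k_1 = 0.0000+9.0000−57.2500 = -48.2500
row 1: -20.0000x + 0.0000y = -150.0000  (k_2=101.7500)
row 2: -20.0000x − 6.0000y = -162.0000  (k_3=113.7500)
Cramer on rows 1–2 → x = 7.5000, y = 2.0000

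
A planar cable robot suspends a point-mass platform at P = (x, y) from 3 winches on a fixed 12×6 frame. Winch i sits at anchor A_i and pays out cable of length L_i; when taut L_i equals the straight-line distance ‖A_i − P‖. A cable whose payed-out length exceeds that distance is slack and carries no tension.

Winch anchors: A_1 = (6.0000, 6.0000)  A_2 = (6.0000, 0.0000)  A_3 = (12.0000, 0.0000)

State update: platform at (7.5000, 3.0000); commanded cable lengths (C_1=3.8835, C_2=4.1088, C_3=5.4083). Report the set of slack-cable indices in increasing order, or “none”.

cable 1: L_1 = ‖A_1−P‖ = 3.3541;  C_1 = 3.8835 → slack
cable 2: L_2 = ‖A_2−P‖ = 3.3541;  C_2 = 4.1088 → slack
cable 3: L_3 = ‖A_3−P‖ = 5.4083;  C_3 = 5.4083 → taut

1, 2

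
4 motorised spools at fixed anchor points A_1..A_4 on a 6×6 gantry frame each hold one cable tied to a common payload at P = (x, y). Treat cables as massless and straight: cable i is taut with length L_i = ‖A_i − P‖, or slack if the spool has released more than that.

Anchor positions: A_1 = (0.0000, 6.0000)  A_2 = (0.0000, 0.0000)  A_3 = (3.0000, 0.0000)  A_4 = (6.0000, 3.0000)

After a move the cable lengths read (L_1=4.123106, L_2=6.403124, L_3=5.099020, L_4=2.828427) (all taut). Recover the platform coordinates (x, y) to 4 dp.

(4.0000, 5.0000)

expand ‖A_i−P‖²=L_i² and subtract eq 1 (k_i ≔ ‖A_i‖²−L_i²)
k_1 = 0.0000+36.0000−17.0000 = 19.0000
eq1−eq2 → [0.0000  12.0000]·P = 60.0000
eq1−eq3 → [-6.0000  12.0000]·P = 36.0000
eq1−eq4 → [-12.0000  6.0000]·P = -18.0000
2×2 solve → P = (4.0000, 5.0000)
check cable 4: ‖A_4−P‖² = 8.0000 ≈ L_4² = 8.0000 ✓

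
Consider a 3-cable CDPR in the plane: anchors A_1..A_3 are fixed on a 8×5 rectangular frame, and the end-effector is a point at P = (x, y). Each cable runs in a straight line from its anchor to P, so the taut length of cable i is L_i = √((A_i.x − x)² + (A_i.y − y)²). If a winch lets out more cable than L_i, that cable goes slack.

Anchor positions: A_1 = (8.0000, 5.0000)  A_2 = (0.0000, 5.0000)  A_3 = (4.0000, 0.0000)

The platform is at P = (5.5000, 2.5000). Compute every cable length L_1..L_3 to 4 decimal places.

L_1: Δ = A_1−P = (2.5000, 2.5000) → ‖Δ‖ = √12.5000 = 3.5355
L_2: Δ = A_2−P = (-5.5000, 2.5000) → ‖Δ‖ = √36.5000 = 6.0415
L_3: Δ = A_3−P = (-1.5000, -2.5000) → ‖Δ‖ = √8.5000 = 2.9155

(3.5355, 6.0415, 2.9155)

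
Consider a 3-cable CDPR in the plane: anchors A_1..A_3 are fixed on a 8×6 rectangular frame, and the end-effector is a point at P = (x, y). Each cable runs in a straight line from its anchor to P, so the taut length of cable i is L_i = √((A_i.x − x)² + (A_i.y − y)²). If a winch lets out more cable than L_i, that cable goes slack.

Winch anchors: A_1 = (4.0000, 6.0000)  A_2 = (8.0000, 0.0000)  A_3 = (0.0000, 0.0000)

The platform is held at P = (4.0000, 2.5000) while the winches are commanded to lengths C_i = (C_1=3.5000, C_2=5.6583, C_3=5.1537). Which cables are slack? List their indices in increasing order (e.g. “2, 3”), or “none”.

2, 3

cable 1: √((0.0000)²+(3.5000)²)=3.5000, C_1=3.5000: taut
cable 2: √((4.0000)²+(-2.5000)²)=4.7170, C_2=5.6583: slack
cable 3: √((-4.0000)²+(-2.5000)²)=4.7170, C_3=5.1537: slack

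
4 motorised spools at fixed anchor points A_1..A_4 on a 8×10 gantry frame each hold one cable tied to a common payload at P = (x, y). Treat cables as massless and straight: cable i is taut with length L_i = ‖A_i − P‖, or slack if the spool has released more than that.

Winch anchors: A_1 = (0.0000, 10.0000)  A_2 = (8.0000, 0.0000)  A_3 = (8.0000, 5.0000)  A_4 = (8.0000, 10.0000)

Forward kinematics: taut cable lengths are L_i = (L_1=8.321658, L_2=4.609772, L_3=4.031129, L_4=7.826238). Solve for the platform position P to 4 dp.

(4.5000, 3.0000)

expand ‖A_i−P‖²=L_i² and subtract eq 1 (c_i ≔ ‖A_i‖²−L_i²)
c_1 = 0.0000+100.0000−69.2500 = 30.7500
eq1−eq2 → [-16.0000  20.0000]·P = -12.0000
eq1−eq3 → [-16.0000  10.0000]·P = -42.0000
eq1−eq4 → [-16.0000  0.0000]·P = -72.0000
2×2 solve → P = (4.5000, 3.0000)
check cable 4: ‖A_4−P‖² = 61.2500 ≈ L_4² = 61.2500 ✓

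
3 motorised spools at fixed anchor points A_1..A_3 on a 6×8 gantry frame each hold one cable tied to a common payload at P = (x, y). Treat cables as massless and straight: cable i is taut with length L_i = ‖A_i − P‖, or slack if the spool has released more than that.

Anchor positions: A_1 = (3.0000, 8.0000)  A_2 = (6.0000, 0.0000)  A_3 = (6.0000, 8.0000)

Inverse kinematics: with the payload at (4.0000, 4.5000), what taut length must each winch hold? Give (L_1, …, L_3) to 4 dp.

L_1: Δ = A_1−P = (-1.0000, 3.5000) → ‖Δ‖ = √13.2500 = 3.6401
L_2: Δ = A_2−P = (2.0000, -4.5000) → ‖Δ‖ = √24.2500 = 4.9244
L_3: Δ = A_3−P = (2.0000, 3.5000) → ‖Δ‖ = √16.2500 = 4.0311

(3.6401, 4.9244, 4.0311)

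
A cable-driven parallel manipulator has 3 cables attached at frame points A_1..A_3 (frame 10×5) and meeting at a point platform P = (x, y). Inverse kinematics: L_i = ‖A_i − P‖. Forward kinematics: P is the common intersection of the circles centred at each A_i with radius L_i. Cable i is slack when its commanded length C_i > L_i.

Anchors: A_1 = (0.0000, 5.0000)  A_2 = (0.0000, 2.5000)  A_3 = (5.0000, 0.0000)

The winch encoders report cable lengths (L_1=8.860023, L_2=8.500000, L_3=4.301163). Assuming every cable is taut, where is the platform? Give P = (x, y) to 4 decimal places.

circle eqns → linear via eq_j − eq_1; set q_j = A_j·A_j − L_j²
q_1 = 0.0000+25.0000−78.5000 = -53.5000
0.0000·x + 5.0000·y = q_1−q_2 = 12.5000
-10.0000·x + 10.0000·y = q_1−q_3 = -60.0000
solve first two rows → x=8.5000, y=2.5000

(8.5000, 2.5000)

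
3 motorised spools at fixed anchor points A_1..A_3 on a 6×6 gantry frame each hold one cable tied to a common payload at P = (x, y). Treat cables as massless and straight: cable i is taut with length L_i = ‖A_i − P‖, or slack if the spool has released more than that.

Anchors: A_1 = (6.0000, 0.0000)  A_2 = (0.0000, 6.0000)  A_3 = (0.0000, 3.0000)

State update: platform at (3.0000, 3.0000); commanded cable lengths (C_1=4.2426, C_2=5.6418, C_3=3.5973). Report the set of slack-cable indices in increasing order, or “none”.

2, 3

i=1: geometric 4.2426 vs commanded 4.2426 ⇒ taut
i=2: geometric 4.2426 vs commanded 5.6418 ⇒ slack
i=3: geometric 3.0000 vs commanded 3.5973 ⇒ slack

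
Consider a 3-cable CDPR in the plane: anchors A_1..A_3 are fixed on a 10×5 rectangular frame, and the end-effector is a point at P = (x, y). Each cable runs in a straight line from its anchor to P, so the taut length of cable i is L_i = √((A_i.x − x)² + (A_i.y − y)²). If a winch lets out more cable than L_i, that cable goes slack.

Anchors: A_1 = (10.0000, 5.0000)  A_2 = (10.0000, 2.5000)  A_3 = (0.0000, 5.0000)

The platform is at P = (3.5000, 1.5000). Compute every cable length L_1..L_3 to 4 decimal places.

(7.3824, 6.5765, 4.9497)

L_1 = √((10.0000−3.5000)² + (5.0000−1.5000)²) = 7.3824
L_2 = √((10.0000−3.5000)² + (2.5000−1.5000)²) = 6.5765
L_3 = √((0.0000−3.5000)² + (5.0000−1.5000)²) = 4.9497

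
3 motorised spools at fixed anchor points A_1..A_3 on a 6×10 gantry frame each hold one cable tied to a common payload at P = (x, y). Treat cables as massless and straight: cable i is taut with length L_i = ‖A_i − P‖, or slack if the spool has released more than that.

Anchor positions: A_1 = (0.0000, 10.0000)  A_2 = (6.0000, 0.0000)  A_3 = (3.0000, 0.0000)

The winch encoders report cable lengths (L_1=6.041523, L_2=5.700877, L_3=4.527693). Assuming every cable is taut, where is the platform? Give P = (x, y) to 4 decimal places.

(2.5000, 4.5000)

circle eqns → linear via eq_j − eq_1; set q_j = A_j·A_j − L_j²
q_1 = 0.0000+100.0000−36.5000 = 63.5000
-12.0000·x + 20.0000·y = q_1−q_2 = 60.0000
-6.0000·x + 20.0000·y = q_1−q_3 = 75.0000
solve first two rows → x=2.5000, y=4.5000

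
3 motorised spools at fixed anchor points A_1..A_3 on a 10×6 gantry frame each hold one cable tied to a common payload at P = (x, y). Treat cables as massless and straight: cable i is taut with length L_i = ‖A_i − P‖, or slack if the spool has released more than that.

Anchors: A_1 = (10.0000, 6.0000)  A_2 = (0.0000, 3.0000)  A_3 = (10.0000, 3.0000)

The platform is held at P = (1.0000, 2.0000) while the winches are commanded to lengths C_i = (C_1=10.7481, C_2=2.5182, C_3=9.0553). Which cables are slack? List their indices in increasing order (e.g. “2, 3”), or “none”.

1, 2

cable 1: √((9.0000)²+(4.0000)²)=9.8489, C_1=10.7481: slack
cable 2: √((-1.0000)²+(1.0000)²)=1.4142, C_2=2.5182: slack
cable 3: √((9.0000)²+(1.0000)²)=9.0554, C_3=9.0553: taut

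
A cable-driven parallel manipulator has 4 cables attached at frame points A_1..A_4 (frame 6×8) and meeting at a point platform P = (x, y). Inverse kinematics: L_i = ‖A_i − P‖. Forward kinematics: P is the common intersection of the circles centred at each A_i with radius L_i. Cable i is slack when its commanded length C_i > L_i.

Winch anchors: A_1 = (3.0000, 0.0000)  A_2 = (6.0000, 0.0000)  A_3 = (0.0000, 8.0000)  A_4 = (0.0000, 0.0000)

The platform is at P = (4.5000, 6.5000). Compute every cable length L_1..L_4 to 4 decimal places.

(6.6708, 6.6708, 4.7434, 7.9057)

L_1: Δ = A_1−P = (-1.5000, -6.5000) → ‖Δ‖ = √44.5000 = 6.6708
L_2: Δ = A_2−P = (1.5000, -6.5000) → ‖Δ‖ = √44.5000 = 6.6708
L_3: Δ = A_3−P = (-4.5000, 1.5000) → ‖Δ‖ = √22.5000 = 4.7434
L_4: Δ = A_4−P = (-4.5000, -6.5000) → ‖Δ‖ = √62.5000 = 7.9057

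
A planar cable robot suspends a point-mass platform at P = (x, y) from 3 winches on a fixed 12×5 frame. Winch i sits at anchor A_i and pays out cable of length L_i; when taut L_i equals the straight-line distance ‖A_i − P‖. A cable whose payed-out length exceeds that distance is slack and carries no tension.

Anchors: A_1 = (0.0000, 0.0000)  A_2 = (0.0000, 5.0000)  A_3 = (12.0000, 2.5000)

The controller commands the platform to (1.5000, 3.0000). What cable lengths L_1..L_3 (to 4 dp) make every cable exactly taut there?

L_1: Δ = A_1−P = (-1.5000, -3.0000) → ‖Δ‖ = √11.2500 = 3.3541
L_2: Δ = A_2−P = (-1.5000, 2.0000) → ‖Δ‖ = √6.2500 = 2.5000
L_3: Δ = A_3−P = (10.5000, -0.5000) → ‖Δ‖ = √110.5000 = 10.5119

(3.3541, 2.5000, 10.5119)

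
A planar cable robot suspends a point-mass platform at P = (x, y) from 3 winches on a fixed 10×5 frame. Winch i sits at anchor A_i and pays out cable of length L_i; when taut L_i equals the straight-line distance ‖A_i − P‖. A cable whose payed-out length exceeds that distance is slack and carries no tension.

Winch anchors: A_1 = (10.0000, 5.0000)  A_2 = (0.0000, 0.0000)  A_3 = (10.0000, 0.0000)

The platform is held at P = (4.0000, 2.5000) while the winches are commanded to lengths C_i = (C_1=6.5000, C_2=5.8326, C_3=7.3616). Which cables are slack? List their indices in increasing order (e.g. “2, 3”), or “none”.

cable 1: L_1 = ‖A_1−P‖ = 6.5000;  C_1 = 6.5000 → taut
cable 2: L_2 = ‖A_2−P‖ = 4.7170;  C_2 = 5.8326 → slack
cable 3: L_3 = ‖A_3−P‖ = 6.5000;  C_3 = 7.3616 → slack

2, 3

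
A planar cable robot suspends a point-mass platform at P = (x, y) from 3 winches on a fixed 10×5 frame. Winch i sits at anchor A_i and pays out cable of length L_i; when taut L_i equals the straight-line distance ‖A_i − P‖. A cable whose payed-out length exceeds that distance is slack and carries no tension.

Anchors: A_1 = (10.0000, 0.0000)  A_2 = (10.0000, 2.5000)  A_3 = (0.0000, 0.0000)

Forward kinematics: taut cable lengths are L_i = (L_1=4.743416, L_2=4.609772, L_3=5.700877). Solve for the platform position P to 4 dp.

(5.5000, 1.5000)

expand ‖A_i−P‖²=L_i² and subtract eq 1 (q_i ≔ ‖A_i‖²−L_i²)
q_1 = 100.0000+0.0000−22.5000 = 77.5000
eq1−eq2 → [0.0000  -5.0000]·P = -7.5000
eq1−eq3 → [20.0000  0.0000]·P = 110.0000
2×2 solve → P = (5.5000, 1.5000)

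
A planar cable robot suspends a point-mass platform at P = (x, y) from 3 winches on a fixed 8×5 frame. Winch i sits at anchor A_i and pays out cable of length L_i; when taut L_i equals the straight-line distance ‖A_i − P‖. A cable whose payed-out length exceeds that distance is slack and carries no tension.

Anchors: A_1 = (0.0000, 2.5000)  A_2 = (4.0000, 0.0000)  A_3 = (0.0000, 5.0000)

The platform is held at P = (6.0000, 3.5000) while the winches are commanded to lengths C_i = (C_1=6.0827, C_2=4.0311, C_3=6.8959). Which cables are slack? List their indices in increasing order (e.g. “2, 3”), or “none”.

cable 1: √((-6.0000)²+(-1.0000)²)=6.0828, C_1=6.0827: taut
cable 2: √((-2.0000)²+(-3.5000)²)=4.0311, C_2=4.0311: taut
cable 3: √((-6.0000)²+(1.5000)²)=6.1847, C_3=6.8959: slack

3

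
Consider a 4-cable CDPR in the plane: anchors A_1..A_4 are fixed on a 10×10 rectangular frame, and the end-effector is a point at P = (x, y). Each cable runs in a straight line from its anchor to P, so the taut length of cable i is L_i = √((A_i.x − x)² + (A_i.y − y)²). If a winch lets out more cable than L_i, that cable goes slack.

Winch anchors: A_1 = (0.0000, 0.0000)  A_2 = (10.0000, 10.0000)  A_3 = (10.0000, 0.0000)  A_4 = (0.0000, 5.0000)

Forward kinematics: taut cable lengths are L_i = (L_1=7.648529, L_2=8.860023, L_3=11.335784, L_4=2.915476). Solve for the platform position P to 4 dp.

circle eqns → linear via eq_j − eq_1; set c_j = A_j·A_j − L_j²
c_1 = 0.0000+0.0000−58.5000 = -58.5000
-20.0000·x − 20.0000·y = c_1−c_2 = -180.0000
-20.0000·x + 0.0000·y = c_1−c_3 = -30.0000
0.0000·x − 10.0000·y = c_1−c_4 = -75.0000
solve first two rows → x=1.5000, y=7.5000
check cable 4: ‖A_4−P‖² = 8.5000 ≈ L_4² = 8.5000 ✓

(1.5000, 7.5000)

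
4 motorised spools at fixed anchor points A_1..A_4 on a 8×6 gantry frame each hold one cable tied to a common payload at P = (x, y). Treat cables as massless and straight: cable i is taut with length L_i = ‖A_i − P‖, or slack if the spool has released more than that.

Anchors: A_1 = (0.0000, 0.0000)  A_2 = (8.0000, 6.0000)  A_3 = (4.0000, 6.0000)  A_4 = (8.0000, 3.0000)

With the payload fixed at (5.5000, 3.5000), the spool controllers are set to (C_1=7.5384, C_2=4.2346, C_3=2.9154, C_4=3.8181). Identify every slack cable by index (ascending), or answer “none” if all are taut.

cable 1: √((-5.5000)²+(-3.5000)²)=6.5192, C_1=7.5384: slack
cable 2: √((2.5000)²+(2.5000)²)=3.5355, C_2=4.2346: slack
cable 3: √((-1.5000)²+(2.5000)²)=2.9155, C_3=2.9154: taut
cable 4: √((2.5000)²+(-0.5000)²)=2.5495, C_4=3.8181: slack

1, 2, 4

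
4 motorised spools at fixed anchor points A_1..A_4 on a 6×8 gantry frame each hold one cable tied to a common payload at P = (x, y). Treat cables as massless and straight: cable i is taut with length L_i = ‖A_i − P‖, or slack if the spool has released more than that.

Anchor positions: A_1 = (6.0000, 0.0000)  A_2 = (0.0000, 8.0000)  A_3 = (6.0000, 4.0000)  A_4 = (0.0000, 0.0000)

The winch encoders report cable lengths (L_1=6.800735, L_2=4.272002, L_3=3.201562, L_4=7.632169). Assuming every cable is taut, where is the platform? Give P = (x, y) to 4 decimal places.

expand ‖A_i−P‖²=L_i² and subtract eq 1 (q_i ≔ ‖A_i‖²−L_i²)
q_1 = 36.0000+0.0000−46.2500 = -10.2500
eq1−eq2 → [12.0000  -16.0000]·P = -56.0000
eq1−eq3 → [0.0000  -8.0000]·P = -52.0000
eq1−eq4 → [12.0000  0.0000]·P = 48.0000
2×2 solve → P = (4.0000, 6.5000)
check cable 4: ‖A_4−P‖² = 58.2500 ≈ L_4² = 58.2500 ✓

(4.0000, 6.5000)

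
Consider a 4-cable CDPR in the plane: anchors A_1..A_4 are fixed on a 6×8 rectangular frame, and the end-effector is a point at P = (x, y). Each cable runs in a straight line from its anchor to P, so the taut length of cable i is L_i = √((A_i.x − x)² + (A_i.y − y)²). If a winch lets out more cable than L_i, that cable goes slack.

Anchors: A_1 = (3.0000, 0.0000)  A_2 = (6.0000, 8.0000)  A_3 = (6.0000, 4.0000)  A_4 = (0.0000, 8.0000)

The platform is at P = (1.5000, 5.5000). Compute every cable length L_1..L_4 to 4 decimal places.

(5.7009, 5.1478, 4.7434, 2.9155)

L_1 = √((3.0000−1.5000)² + (0.0000−5.5000)²) = 5.7009
L_2 = √((6.0000−1.5000)² + (8.0000−5.5000)²) = 5.1478
L_3 = √((6.0000−1.5000)² + (4.0000−5.5000)²) = 4.7434
L_4 = √((0.0000−1.5000)² + (8.0000−5.5000)²) = 2.9155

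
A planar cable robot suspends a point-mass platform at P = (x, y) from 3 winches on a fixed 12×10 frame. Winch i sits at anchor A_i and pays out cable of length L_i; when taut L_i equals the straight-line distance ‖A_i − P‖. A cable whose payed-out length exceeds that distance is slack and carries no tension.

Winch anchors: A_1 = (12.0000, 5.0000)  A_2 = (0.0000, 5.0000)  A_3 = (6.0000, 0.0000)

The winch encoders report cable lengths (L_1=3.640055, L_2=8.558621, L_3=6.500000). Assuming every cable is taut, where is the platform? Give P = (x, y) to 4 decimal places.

each cable: (A_i−P)·(A_i−P) = L_i²; let c_i = ‖A_i‖²−L_i²
c_1 = 144.0000+25.0000−13.2500 = 155.7500
row 1: 24.0000x + 0.0000y = 204.0000  (c_2=-48.2500)
row 2: 12.0000x + 10.0000y = 162.0000  (c_3=-6.2500)
Cramer on rows 1–2 → x = 8.5000, y = 6.0000

(8.5000, 6.0000)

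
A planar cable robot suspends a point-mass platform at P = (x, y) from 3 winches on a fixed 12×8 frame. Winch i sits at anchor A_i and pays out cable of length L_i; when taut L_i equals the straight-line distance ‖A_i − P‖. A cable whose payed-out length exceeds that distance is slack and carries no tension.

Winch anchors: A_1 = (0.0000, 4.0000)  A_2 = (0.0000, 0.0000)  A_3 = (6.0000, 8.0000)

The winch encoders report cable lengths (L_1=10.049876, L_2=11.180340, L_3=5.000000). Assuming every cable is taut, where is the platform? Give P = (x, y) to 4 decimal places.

expand ‖A_i−P‖²=L_i² and subtract eq 1 (q_i ≔ ‖A_i‖²−L_i²)
q_1 = 0.0000+16.0000−101.0000 = -85.0000
eq1−eq2 → [0.0000  8.0000]·P = 40.0000
eq1−eq3 → [-12.0000  -8.0000]·P = -160.0000
2×2 solve → P = (10.0000, 5.0000)

(10.0000, 5.0000)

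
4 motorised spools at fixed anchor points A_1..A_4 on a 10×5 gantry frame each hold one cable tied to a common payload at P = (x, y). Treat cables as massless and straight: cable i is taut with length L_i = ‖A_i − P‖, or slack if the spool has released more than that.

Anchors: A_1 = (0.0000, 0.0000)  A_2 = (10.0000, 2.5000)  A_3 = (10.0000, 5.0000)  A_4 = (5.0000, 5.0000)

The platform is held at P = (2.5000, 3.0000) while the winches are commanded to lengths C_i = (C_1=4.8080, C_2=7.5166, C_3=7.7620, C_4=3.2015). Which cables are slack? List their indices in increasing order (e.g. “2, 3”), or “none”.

1

cable 1: √((-2.5000)²+(-3.0000)²)=3.9051, C_1=4.8080: slack
cable 2: √((7.5000)²+(-0.5000)²)=7.5166, C_2=7.5166: taut
cable 3: √((7.5000)²+(2.0000)²)=7.7621, C_3=7.7620: taut
cable 4: √((2.5000)²+(2.0000)²)=3.2016, C_4=3.2015: taut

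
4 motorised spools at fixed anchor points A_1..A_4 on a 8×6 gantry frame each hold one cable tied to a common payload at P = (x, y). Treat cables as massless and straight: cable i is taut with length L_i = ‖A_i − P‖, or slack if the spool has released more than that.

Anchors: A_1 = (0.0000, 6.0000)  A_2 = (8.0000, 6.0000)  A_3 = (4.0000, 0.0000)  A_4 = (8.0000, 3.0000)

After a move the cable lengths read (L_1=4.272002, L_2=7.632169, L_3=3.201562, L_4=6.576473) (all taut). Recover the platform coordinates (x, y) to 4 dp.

circle eqns → linear via eq_j − eq_1; set k_j = A_j·A_j − L_j²
k_1 = 0.0000+36.0000−18.2500 = 17.7500
-16.0000·x + 0.0000·y = k_1−k_2 = -24.0000
-8.0000·x + 12.0000·y = k_1−k_3 = 12.0000
-16.0000·x + 6.0000·y = k_1−k_4 = -12.0000
solve first two rows → x=1.5000, y=2.0000
check cable 4: ‖A_4−P‖² = 43.2500 ≈ L_4² = 43.2500 ✓

(1.5000, 2.0000)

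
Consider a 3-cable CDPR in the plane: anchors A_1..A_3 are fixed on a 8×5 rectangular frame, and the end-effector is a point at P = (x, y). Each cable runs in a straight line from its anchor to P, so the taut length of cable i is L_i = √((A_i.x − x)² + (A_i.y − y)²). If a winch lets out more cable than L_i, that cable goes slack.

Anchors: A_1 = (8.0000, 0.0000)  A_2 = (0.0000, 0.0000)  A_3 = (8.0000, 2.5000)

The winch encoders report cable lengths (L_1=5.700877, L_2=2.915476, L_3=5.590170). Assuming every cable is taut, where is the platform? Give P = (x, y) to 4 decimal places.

expand ‖A_i−P‖²=L_i² and subtract eq 1 (c_i ≔ ‖A_i‖²−L_i²)
c_1 = 64.0000+0.0000−32.5000 = 31.5000
eq1−eq2 → [16.0000  0.0000]·P = 40.0000
eq1−eq3 → [0.0000  -5.0000]·P = -7.5000
2×2 solve → P = (2.5000, 1.5000)

(2.5000, 1.5000)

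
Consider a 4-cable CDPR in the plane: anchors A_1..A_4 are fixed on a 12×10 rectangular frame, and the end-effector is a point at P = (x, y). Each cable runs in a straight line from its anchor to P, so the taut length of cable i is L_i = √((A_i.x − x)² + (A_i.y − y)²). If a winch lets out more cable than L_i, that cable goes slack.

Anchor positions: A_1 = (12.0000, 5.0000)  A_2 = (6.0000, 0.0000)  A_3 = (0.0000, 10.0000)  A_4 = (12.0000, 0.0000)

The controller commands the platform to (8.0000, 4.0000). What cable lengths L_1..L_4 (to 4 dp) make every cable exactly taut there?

(4.1231, 4.4721, 10.0000, 5.6569)

cable 1: Δx=4.0000, Δy=1.0000; L_1 = √(Δx²+Δy²) = 4.1231
cable 2: Δx=-2.0000, Δy=-4.0000; L_2 = √(Δx²+Δy²) = 4.4721
cable 3: Δx=-8.0000, Δy=6.0000; L_3 = √(Δx²+Δy²) = 10.0000
cable 4: Δx=4.0000, Δy=-4.0000; L_4 = √(Δx²+Δy²) = 5.6569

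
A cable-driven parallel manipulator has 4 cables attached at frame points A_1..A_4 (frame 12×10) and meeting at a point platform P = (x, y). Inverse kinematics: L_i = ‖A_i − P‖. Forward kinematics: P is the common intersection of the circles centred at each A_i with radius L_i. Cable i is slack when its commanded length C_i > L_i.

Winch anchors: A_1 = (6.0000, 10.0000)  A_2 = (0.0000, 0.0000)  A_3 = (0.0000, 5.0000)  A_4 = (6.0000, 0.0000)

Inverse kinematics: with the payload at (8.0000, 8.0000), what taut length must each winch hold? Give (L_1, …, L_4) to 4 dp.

L_1 = √((6.0000−8.0000)² + (10.0000−8.0000)²) = 2.8284
L_2 = √((0.0000−8.0000)² + (0.0000−8.0000)²) = 11.3137
L_3 = √((0.0000−8.0000)² + (5.0000−8.0000)²) = 8.5440
L_4 = √((6.0000−8.0000)² + (0.0000−8.0000)²) = 8.2462

(2.8284, 11.3137, 8.5440, 8.2462)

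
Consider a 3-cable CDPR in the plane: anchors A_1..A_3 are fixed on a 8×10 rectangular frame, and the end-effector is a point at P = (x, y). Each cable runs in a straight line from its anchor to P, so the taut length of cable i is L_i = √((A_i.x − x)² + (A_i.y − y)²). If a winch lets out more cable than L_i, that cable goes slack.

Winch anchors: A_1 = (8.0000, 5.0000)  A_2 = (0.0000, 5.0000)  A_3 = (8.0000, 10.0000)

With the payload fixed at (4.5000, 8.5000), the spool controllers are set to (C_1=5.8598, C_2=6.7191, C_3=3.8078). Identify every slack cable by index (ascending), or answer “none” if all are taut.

cable 1: √((3.5000)²+(-3.5000)²)=4.9497, C_1=5.8598: slack
cable 2: √((-4.5000)²+(-3.5000)²)=5.7009, C_2=6.7191: slack
cable 3: √((3.5000)²+(1.5000)²)=3.8079, C_3=3.8078: taut

1, 2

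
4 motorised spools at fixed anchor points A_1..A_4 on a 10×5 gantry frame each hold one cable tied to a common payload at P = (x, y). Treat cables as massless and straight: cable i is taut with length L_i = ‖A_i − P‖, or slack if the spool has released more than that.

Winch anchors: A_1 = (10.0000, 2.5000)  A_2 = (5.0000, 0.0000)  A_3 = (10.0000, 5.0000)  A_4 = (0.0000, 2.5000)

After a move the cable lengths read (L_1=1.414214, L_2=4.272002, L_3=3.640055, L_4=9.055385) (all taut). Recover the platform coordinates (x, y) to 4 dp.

expand ‖A_i−P‖²=L_i² and subtract eq 1 (q_i ≔ ‖A_i‖²−L_i²)
q_1 = 100.0000+6.2500−2.0000 = 104.2500
eq1−eq2 → [10.0000  5.0000]·P = 97.5000
eq1−eq3 → [0.0000  -5.0000]·P = -7.5000
eq1−eq4 → [20.0000  0.0000]·P = 180.0000
2×2 solve → P = (9.0000, 1.5000)
check cable 4: ‖A_4−P‖² = 82.0000 ≈ L_4² = 82.0000 ✓

(9.0000, 1.5000)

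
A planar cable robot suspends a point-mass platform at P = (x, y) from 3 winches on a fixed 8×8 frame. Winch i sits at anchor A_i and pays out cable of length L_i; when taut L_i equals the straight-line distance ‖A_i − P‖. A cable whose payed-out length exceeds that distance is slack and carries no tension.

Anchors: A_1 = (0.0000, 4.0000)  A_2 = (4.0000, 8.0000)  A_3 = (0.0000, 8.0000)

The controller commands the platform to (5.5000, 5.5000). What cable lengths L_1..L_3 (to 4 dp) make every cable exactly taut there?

(5.7009, 2.9155, 6.0415)

L_1 = √((0.0000−5.5000)² + (4.0000−5.5000)²) = 5.7009
L_2 = √((4.0000−5.5000)² + (8.0000−5.5000)²) = 2.9155
L_3 = √((0.0000−5.5000)² + (8.0000−5.5000)²) = 6.0415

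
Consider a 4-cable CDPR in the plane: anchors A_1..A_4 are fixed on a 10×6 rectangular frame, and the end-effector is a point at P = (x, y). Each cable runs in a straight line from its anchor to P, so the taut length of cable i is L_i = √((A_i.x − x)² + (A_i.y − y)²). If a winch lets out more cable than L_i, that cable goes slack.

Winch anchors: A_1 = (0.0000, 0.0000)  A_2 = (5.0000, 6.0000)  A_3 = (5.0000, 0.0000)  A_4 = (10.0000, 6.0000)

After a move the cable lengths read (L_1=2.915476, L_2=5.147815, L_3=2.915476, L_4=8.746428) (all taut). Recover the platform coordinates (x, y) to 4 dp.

expand ‖A_i−P‖²=L_i² and subtract eq 1 (k_i ≔ ‖A_i‖²−L_i²)
k_1 = 0.0000+0.0000−8.5000 = -8.5000
eq1−eq2 → [-10.0000  -12.0000]·P = -43.0000
eq1−eq3 → [-10.0000  0.0000]·P = -25.0000
eq1−eq4 → [-20.0000  -12.0000]·P = -68.0000
2×2 solve → P = (2.5000, 1.5000)
check cable 4: ‖A_4−P‖² = 76.5000 ≈ L_4² = 76.5000 ✓

(2.5000, 1.5000)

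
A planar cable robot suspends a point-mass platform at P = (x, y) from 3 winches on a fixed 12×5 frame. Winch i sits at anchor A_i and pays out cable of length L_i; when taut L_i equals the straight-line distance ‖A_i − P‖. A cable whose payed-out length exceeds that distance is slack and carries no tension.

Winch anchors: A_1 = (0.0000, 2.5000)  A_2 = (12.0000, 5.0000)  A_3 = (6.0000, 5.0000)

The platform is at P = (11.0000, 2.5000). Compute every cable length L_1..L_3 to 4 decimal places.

(11.0000, 2.6926, 5.5902)

cable 1: Δx=-11.0000, Δy=0.0000; L_1 = √(Δx²+Δy²) = 11.0000
cable 2: Δx=1.0000, Δy=2.5000; L_2 = √(Δx²+Δy²) = 2.6926
cable 3: Δx=-5.0000, Δy=2.5000; L_3 = √(Δx²+Δy²) = 5.5902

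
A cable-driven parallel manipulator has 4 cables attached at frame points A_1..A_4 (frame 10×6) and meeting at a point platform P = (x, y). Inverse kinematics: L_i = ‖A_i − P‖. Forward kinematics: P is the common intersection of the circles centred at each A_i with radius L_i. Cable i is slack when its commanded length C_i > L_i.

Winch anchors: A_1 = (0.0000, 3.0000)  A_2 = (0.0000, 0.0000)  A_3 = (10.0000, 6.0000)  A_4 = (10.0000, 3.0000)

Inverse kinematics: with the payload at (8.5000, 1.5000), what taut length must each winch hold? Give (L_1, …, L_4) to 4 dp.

L_1 = √((0.0000−8.5000)² + (3.0000−1.5000)²) = 8.6313
L_2 = √((0.0000−8.5000)² + (0.0000−1.5000)²) = 8.6313
L_3 = √((10.0000−8.5000)² + (6.0000−1.5000)²) = 4.7434
L_4 = √((10.0000−8.5000)² + (3.0000−1.5000)²) = 2.1213

(8.6313, 8.6313, 4.7434, 2.1213)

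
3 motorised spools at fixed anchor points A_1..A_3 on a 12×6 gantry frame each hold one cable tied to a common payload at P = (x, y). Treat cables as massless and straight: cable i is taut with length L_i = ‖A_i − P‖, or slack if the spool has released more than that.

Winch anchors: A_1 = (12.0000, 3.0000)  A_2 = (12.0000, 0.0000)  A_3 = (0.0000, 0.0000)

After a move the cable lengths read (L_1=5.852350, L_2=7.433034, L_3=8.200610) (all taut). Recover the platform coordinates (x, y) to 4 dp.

circle eqns → linear via eq_j − eq_1; set k_j = A_j·A_j − L_j²
k_1 = 144.0000+9.0000−34.2500 = 118.7500
0.0000·x + 6.0000·y = k_1−k_2 = 30.0000
24.0000·x + 6.0000·y = k_1−k_3 = 186.0000
solve first two rows → x=6.5000, y=5.0000

(6.5000, 5.0000)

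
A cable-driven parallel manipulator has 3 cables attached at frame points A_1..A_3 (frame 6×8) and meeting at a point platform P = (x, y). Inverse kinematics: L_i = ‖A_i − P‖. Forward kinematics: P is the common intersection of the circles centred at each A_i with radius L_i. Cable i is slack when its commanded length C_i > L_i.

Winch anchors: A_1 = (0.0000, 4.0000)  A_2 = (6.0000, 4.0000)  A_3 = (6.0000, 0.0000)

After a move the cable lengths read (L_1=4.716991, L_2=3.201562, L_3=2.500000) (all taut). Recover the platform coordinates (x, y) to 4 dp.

expand ‖A_i−P‖²=L_i² and subtract eq 1 (c_i ≔ ‖A_i‖²−L_i²)
c_1 = 0.0000+16.0000−22.2500 = -6.2500
eq1−eq2 → [-12.0000  0.0000]·P = -48.0000
eq1−eq3 → [-12.0000  8.0000]·P = -36.0000
2×2 solve → P = (4.0000, 1.5000)

(4.0000, 1.5000)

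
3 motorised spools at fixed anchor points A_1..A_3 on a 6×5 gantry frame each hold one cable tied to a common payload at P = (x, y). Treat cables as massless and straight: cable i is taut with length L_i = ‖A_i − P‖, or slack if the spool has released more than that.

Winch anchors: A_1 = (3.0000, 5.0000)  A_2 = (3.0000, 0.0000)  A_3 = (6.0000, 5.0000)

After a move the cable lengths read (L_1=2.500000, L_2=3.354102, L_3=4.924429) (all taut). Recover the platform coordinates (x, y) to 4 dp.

each cable: (A_i−P)·(A_i−P) = L_i²; let q_i = ‖A_i‖²−L_i²
q_1 = 9.0000+25.0000−6.2500 = 27.7500
row 1: 0.0000x + 10.0000y = 30.0000  (q_2=-2.2500)
row 2: -6.0000x + 0.0000y = -9.0000  (q_3=36.7500)
Cramer on rows 1–2 → x = 1.5000, y = 3.0000

(1.5000, 3.0000)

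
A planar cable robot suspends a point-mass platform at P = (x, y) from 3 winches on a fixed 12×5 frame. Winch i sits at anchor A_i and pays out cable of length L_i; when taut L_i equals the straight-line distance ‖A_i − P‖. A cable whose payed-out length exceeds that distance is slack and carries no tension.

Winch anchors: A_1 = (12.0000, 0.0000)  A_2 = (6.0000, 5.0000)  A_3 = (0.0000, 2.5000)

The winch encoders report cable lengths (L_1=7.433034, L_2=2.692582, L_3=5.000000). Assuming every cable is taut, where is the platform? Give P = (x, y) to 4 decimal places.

(5.0000, 2.5000)

expand ‖A_i−P‖²=L_i² and subtract eq 1 (k_i ≔ ‖A_i‖²−L_i²)
k_1 = 144.0000+0.0000−55.2500 = 88.7500
eq1−eq2 → [12.0000  -10.0000]·P = 35.0000
eq1−eq3 → [24.0000  -5.0000]·P = 107.5000
2×2 solve → P = (5.0000, 2.5000)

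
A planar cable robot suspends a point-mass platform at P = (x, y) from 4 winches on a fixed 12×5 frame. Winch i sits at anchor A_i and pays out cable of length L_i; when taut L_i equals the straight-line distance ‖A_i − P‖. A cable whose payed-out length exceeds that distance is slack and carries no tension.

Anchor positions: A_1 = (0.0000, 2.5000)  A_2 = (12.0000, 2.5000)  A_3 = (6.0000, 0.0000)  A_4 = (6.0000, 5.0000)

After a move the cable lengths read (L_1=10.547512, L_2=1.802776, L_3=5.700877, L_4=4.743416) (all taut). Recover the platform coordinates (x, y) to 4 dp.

each cable: (A_i−P)·(A_i−P) = L_i²; let k_i = ‖A_i‖²−L_i²
k_1 = 0.0000+6.2500−111.2500 = -105.0000
row 1: -24.0000x + 0.0000y = -252.0000  (k_2=147.0000)
row 2: -12.0000x + 5.0000y = -108.5000  (k_3=3.5000)
row 3: -12.0000x − 5.0000y = -143.5000  (k_4=38.5000)
Cramer on rows 1–2 → x = 10.5000, y = 3.5000
check cable 4: ‖A_4−P‖² = 22.5000 ≈ L_4² = 22.5000 ✓

(10.5000, 3.5000)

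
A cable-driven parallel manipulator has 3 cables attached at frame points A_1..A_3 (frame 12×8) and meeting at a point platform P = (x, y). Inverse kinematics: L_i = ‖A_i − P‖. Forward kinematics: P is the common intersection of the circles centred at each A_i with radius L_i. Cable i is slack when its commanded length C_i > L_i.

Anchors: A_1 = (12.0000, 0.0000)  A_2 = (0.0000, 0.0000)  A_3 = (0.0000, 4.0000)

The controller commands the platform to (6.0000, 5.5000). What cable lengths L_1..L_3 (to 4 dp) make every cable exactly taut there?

L_1: Δ = A_1−P = (6.0000, -5.5000) → ‖Δ‖ = √66.2500 = 8.1394
L_2: Δ = A_2−P = (-6.0000, -5.5000) → ‖Δ‖ = √66.2500 = 8.1394
L_3: Δ = A_3−P = (-6.0000, -1.5000) → ‖Δ‖ = √38.2500 = 6.1847

(8.1394, 8.1394, 6.1847)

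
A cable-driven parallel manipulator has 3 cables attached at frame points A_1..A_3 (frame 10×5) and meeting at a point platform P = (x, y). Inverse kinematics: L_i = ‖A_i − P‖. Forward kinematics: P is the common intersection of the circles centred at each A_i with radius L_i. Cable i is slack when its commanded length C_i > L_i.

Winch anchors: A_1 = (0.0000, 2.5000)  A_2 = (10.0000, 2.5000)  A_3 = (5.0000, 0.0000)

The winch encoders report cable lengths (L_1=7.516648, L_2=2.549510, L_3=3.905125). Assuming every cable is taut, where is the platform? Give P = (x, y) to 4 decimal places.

(7.5000, 3.0000)

expand ‖A_i−P‖²=L_i² and subtract eq 1 (q_i ≔ ‖A_i‖²−L_i²)
q_1 = 0.0000+6.2500−56.5000 = -50.2500
eq1−eq2 → [-20.0000  0.0000]·P = -150.0000
eq1−eq3 → [-10.0000  5.0000]·P = -60.0000
2×2 solve → P = (7.5000, 3.0000)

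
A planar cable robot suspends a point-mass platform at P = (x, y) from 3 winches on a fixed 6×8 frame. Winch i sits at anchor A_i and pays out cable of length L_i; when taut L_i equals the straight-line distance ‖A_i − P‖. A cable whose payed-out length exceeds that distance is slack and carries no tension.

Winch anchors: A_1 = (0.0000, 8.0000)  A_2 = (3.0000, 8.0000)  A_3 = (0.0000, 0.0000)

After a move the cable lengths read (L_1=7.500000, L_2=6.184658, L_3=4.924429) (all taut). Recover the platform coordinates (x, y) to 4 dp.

each cable: (A_i−P)·(A_i−P) = L_i²; let k_i = ‖A_i‖²−L_i²
k_1 = 0.0000+64.0000−56.2500 = 7.7500
row 1: -6.0000x + 0.0000y = -27.0000  (k_2=34.7500)
row 2: 0.0000x + 16.0000y = 32.0000  (k_3=-24.2500)
Cramer on rows 1–2 → x = 4.5000, y = 2.0000

(4.5000, 2.0000)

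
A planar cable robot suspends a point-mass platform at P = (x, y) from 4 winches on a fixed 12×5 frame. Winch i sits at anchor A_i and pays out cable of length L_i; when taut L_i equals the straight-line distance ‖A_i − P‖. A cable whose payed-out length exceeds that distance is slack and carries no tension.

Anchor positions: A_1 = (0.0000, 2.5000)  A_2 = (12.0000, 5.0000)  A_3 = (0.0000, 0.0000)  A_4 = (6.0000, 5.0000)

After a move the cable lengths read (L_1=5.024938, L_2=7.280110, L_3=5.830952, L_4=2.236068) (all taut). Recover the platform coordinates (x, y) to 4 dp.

(5.0000, 3.0000)

circle eqns → linear via eq_j − eq_1; set c_j = A_j·A_j − L_j²
c_1 = 0.0000+6.2500−25.2500 = -19.0000
-24.0000·x − 5.0000·y = c_1−c_2 = -135.0000
0.0000·x + 5.0000·y = c_1−c_3 = 15.0000
-12.0000·x − 5.0000·y = c_1−c_4 = -75.0000
solve first two rows → x=5.0000, y=3.0000
check cable 4: ‖A_4−P‖² = 5.0000 ≈ L_4² = 5.0000 ✓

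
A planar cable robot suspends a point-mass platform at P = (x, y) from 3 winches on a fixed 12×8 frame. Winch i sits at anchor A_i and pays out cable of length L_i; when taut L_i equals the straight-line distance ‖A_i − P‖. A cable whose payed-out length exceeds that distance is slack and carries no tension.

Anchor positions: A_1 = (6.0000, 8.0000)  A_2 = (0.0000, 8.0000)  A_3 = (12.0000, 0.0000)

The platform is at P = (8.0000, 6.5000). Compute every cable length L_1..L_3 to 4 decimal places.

L_1 = √((6.0000−8.0000)² + (8.0000−6.5000)²) = 2.5000
L_2 = √((0.0000−8.0000)² + (8.0000−6.5000)²) = 8.1394
L_3 = √((12.0000−8.0000)² + (0.0000−6.5000)²) = 7.6322

(2.5000, 8.1394, 7.6322)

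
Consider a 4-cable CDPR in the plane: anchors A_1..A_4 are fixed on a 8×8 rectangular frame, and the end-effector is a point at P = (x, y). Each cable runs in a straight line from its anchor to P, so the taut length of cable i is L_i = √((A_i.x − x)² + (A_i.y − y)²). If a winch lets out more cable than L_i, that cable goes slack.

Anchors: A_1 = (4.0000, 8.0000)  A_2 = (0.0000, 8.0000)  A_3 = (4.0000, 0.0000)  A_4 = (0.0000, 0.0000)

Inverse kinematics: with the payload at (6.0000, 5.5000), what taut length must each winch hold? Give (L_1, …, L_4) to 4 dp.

(3.2016, 6.5000, 5.8523, 8.1394)

L_1 = √((4.0000−6.0000)² + (8.0000−5.5000)²) = 3.2016
L_2 = √((0.0000−6.0000)² + (8.0000−5.5000)²) = 6.5000
L_3 = √((4.0000−6.0000)² + (0.0000−5.5000)²) = 5.8523
L_4 = √((0.0000−6.0000)² + (0.0000−5.5000)²) = 8.1394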